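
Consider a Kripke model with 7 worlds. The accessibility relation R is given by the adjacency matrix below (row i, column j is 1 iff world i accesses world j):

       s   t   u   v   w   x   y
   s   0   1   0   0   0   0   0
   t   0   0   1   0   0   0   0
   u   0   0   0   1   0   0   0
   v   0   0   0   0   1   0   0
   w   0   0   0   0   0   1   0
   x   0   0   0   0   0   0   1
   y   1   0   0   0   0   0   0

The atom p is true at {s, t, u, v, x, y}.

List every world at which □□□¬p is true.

{t}

s: successors {t}; □□¬p there: t:F. ✗
t: successors {u}; □□¬p there: u:T. ✓
u: successors {v}; □□¬p there: v:F. ✗
v: successors {w}; □□¬p there: w:F. ✗
w: successors {x}; □□¬p there: x:F. ✗
x: successors {y}; □□¬p there: y:F. ✗
y: successors {s}; □□¬p there: s:F. ✗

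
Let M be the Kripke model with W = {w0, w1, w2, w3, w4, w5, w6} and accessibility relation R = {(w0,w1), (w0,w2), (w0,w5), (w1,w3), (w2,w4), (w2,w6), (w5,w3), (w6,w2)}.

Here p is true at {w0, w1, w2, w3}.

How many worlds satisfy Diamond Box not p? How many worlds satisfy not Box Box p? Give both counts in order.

For Diamond Box not p:
w0: successors {w1, w2, w5}; Box not p there: w1:F, w2:T, w5:F. ✓
w1: successors {w3}; Box not p there: w3:T. ✓
w2: successors {w4, w6}; Box not p there: w4:T, w6:F. ✓
w3: no successors, so Diamond Box not p fails. ✗
w4: no successors, so Diamond Box not p fails. ✗
w5: successors {w3}; Box not p there: w3:T. ✓
w6: successors {w2}; Box not p there: w2:T. ✓
— 5 worlds.
For not Box Box p:
w0: Box Box p is F. ✓
w1: Box Box p is T. ✗
w2: Box Box p is T. ✗
w3: Box Box p is T. ✗
w4: Box Box p is T. ✗
w5: Box Box p is T. ✗
w6: Box Box p is F. ✓
— 2 worlds.

5 and 2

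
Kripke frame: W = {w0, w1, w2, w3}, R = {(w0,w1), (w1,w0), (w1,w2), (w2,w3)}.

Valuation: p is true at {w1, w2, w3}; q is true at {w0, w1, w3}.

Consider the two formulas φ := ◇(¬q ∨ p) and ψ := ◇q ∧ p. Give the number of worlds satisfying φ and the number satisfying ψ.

For ◇(¬q ∨ p):
w0: successors {w1}; ¬q ∨ p there: w1:T. ✓
w1: successors {w0, w2}; ¬q ∨ p there: w0:F, w2:T. ✓
w2: successors {w3}; ¬q ∨ p there: w3:T. ✓
w3: no successors, so ◇(¬q ∨ p) fails. ✗
— 3 worlds.
For ◇q ∧ p:
w0: ◇q is T, p is F. ✗
w1: ◇q is T, p is T. ✓
w2: ◇q is T, p is T. ✓
w3: ◇q is F, p is T. ✗
— 2 worlds.

3 and 2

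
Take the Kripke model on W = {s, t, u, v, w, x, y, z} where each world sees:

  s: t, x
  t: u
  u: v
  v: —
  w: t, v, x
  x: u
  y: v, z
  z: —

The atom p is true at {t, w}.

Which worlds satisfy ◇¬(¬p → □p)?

s: successors {t, x}; ¬(¬p → □p) there: t:F, x:T. ✓
t: successors {u}; ¬(¬p → □p) there: u:T. ✓
u: successors {v}; ¬(¬p → □p) there: v:F. ✗
v: no successors, so ◇¬(¬p → □p) fails. ✗
w: successors {t, v, x}; ¬(¬p → □p) there: t:F, v:F, x:T. ✓
x: successors {u}; ¬(¬p → □p) there: u:T. ✓
y: successors {v, z}; ¬(¬p → □p) there: v:F, z:F. ✗
z: no successors, so ◇¬(¬p → □p) fails. ✗

{s, t, w, x}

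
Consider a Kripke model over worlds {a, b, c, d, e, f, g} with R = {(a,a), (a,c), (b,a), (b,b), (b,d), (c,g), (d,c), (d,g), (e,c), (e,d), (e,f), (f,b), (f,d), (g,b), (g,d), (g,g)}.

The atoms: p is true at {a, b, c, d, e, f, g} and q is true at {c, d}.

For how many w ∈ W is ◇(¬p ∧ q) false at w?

7

a: successors {a, c}; ¬p ∧ q there: a:F, c:F. ✗
b: successors {a, b, d}; ¬p ∧ q there: a:F, b:F, d:F. ✗
c: successors {g}; ¬p ∧ q there: g:F. ✗
d: successors {c, g}; ¬p ∧ q there: c:F, g:F. ✗
e: successors {c, d, f}; ¬p ∧ q there: c:F, d:F, f:F. ✗
f: successors {b, d}; ¬p ∧ q there: b:F, d:F. ✗
g: successors {b, d, g}; ¬p ∧ q there: b:F, d:F, g:F. ✗
Satisfying worlds: ∅.
So ◇(¬p ∧ q) fails at the other 7 worlds.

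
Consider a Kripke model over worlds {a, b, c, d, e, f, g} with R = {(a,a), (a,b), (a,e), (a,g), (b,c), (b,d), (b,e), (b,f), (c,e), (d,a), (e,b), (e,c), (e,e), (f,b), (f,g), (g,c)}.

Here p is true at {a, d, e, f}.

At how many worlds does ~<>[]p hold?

4

a: <>[]p is F. ✓
b: <>[]p is T. ✗
c: <>[]p is F. ✓
d: <>[]p is F. ✓
e: <>[]p is T. ✗
f: <>[]p is F. ✓
g: <>[]p is T. ✗
Satisfying worlds: {a, c, d, f}.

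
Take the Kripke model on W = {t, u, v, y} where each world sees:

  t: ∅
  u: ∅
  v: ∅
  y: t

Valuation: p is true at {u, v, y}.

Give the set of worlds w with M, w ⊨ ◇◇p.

t: no successors, so ◇◇p fails. ✗
u: no successors, so ◇◇p fails. ✗
v: no successors, so ◇◇p fails. ✗
y: successors {t}; ◇p there: t:F. ✗

∅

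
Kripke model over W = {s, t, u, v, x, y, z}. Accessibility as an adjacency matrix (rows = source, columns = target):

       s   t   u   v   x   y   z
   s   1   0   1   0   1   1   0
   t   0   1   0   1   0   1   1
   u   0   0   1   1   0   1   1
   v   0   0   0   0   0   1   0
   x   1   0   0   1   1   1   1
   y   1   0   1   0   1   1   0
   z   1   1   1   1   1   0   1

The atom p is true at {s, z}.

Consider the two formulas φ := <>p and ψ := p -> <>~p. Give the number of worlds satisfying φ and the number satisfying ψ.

For <>p:
s: successors {s, u, x, y}; p there: s:T, u:F, x:F, y:F. ✓
t: successors {t, v, y, z}; p there: t:F, v:F, y:F, z:T. ✓
u: successors {u, v, y, z}; p there: u:F, v:F, y:F, z:T. ✓
v: successors {y}; p there: y:F. ✗
x: successors {s, v, x, y, z}; p there: s:T, v:F, x:F, y:F, z:T. ✓
y: successors {s, u, x, y}; p there: s:T, u:F, x:F, y:F. ✓
z: successors {s, t, u, v, x, z}; p there: s:T, t:F, u:F, v:F, x:F, z:T. ✓
— 6 worlds.
For p -> <>~p:
s: p is T, <>~p is T. ✓
t: p is F, <>~p is T. ✓
u: p is F, <>~p is T. ✓
v: p is F, <>~p is T. ✓
x: p is F, <>~p is T. ✓
y: p is F, <>~p is T. ✓
z: p is T, <>~p is T. ✓
— 7 worlds.

6 and 7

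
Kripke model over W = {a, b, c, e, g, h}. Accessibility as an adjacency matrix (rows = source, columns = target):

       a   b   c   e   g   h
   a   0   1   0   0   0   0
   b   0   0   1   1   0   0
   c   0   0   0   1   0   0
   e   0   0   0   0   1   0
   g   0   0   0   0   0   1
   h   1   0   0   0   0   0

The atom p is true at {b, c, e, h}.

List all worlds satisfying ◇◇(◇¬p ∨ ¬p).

{a, b, c, e, g}

a: successors {b}; ◇(◇¬p ∨ ¬p) there: b:T. ✓
b: successors {c, e}; ◇(◇¬p ∨ ¬p) there: c:T, e:T. ✓
c: successors {e}; ◇(◇¬p ∨ ¬p) there: e:T. ✓
e: successors {g}; ◇(◇¬p ∨ ¬p) there: g:T. ✓
g: successors {h}; ◇(◇¬p ∨ ¬p) there: h:T. ✓
h: successors {a}; ◇(◇¬p ∨ ¬p) there: a:F. ✗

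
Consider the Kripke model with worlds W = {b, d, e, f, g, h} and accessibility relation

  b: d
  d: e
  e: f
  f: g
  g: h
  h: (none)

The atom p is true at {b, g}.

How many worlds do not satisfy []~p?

b: successors {d}; ~p there: d:T. ✓
d: successors {e}; ~p there: e:T. ✓
e: successors {f}; ~p there: f:T. ✓
f: successors {g}; ~p there: g:F. ✗
g: successors {h}; ~p there: h:T. ✓
h: no successors, so []~p holds vacuously. ✓
Satisfying worlds: {b, d, e, g, h}.
So []~p fails at the other 1 world.

1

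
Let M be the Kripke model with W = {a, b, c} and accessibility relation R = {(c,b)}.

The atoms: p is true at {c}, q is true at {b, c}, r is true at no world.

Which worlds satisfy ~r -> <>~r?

{c}

a: ~r is T, <>~r is F. ✗
b: ~r is T, <>~r is F. ✗
c: ~r is T, <>~r is T. ✓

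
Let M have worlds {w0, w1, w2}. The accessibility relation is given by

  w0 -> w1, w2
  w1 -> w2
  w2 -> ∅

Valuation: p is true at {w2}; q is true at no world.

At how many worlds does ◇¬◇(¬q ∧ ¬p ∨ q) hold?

2

w0: successors {w1, w2}; ¬◇(¬q ∧ ¬p ∨ q) there: w1:T, w2:T. ✓
w1: successors {w2}; ¬◇(¬q ∧ ¬p ∨ q) there: w2:T. ✓
w2: no successors, so ◇¬◇(¬q ∧ ¬p ∨ q) fails. ✗
Satisfying worlds: {w0, w1}.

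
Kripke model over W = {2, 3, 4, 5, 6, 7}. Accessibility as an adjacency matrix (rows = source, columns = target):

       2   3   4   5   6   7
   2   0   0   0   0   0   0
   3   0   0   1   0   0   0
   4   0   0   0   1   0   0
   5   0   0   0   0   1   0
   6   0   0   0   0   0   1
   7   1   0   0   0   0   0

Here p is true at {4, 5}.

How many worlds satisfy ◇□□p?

2

2: no successors, so ◇□□p fails. ✗
3: successors {4}; □□p there: 4:F. ✗
4: successors {5}; □□p there: 5:F. ✗
5: successors {6}; □□p there: 6:F. ✗
6: successors {7}; □□p there: 7:T. ✓
7: successors {2}; □□p there: 2:T. ✓
Satisfying worlds: {6, 7}.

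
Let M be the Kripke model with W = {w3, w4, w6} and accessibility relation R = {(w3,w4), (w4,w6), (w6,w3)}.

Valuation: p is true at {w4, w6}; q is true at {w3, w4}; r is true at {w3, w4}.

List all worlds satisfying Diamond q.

{w3, w6}

w3: successors {w4}; q there: w4:T. ✓
w4: successors {w6}; q there: w6:F. ✗
w6: successors {w3}; q there: w3:T. ✓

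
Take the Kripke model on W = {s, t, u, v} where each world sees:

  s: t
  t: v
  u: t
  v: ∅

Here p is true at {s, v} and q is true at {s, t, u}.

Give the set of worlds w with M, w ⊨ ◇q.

{s, u}

s: successors {t}; q there: t:T. ✓
t: successors {v}; q there: v:F. ✗
u: successors {t}; q there: t:T. ✓
v: no successors, so ◇q fails. ✗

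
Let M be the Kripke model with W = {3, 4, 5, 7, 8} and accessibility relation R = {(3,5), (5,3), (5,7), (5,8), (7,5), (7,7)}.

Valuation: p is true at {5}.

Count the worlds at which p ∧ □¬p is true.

1

3: p is F, □¬p is F. ✗
4: p is F, □¬p is T. ✗
5: p is T, □¬p is T. ✓
7: p is F, □¬p is F. ✗
8: p is F, □¬p is T. ✗
Satisfying worlds: {5}.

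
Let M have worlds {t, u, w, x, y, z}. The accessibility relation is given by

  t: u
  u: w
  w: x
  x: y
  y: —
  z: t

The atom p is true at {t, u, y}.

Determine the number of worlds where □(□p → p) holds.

5

t: successors {u}; □p → p there: u:T. ✓
u: successors {w}; □p → p there: w:T. ✓
w: successors {x}; □p → p there: x:F. ✗
x: successors {y}; □p → p there: y:T. ✓
y: no successors, so □(□p → p) holds vacuously. ✓
z: successors {t}; □p → p there: t:T. ✓
Satisfying worlds: {t, u, x, y, z}.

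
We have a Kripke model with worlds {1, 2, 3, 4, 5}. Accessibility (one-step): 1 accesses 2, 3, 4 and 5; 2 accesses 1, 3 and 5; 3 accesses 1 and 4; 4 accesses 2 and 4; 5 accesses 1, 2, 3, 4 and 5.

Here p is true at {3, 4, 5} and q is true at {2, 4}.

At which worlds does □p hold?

1: successors {2, 3, 4, 5}; p there: 2:F, 3:T, 4:T, 5:T. ✗
2: successors {1, 3, 5}; p there: 1:F, 3:T, 5:T. ✗
3: successors {1, 4}; p there: 1:F, 4:T. ✗
4: successors {2, 4}; p there: 2:F, 4:T. ✗
5: successors {1, 2, 3, 4, 5}; p there: 1:F, 2:F, 3:T, 4:T, 5:T. ✗

∅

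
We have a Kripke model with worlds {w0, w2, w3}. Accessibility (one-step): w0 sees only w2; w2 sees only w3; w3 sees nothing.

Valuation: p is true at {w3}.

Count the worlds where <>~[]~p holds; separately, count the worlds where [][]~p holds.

1 and 2

For <>~[]~p:
w0: successors {w2}; ~[]~p there: w2:T. ✓
w2: successors {w3}; ~[]~p there: w3:F. ✗
w3: no successors, so <>~[]~p fails. ✗
— 1 world.
For [][]~p:
w0: successors {w2}; []~p there: w2:F. ✗
w2: successors {w3}; []~p there: w3:T. ✓
w3: no successors, so [][]~p holds vacuously. ✓
— 2 worlds.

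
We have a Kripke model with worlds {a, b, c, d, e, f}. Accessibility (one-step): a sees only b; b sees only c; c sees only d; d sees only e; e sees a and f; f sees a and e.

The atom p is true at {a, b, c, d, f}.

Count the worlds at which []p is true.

4

a: successors {b}; p there: b:T. ✓
b: successors {c}; p there: c:T. ✓
c: successors {d}; p there: d:T. ✓
d: successors {e}; p there: e:F. ✗
e: successors {a, f}; p there: a:T, f:T. ✓
f: successors {a, e}; p there: a:T, e:F. ✗
Satisfying worlds: {a, b, c, e}.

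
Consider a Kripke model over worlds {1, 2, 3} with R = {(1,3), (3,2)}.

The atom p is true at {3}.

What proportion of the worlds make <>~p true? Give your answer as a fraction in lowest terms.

1: successors {3}; ~p there: 3:F. ✗
2: no successors, so <>~p fails. ✗
3: successors {2}; ~p there: 2:T. ✓
That's 1 of 3 worlds, so 1/3.

1/3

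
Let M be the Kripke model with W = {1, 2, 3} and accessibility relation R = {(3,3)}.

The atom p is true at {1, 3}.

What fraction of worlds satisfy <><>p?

1/3

1: no successors, so <><>p fails. ✗
2: no successors, so <><>p fails. ✗
3: successors {3}; <>p there: 3:T. ✓
That's 1 of 3 worlds, so 1/3.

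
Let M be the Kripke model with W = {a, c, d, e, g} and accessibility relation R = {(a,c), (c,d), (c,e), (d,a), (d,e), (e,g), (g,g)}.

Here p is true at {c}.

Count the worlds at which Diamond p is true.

1

a: successors {c}; p there: c:T. ✓
c: successors {d, e}; p there: d:F, e:F. ✗
d: successors {a, e}; p there: a:F, e:F. ✗
e: successors {g}; p there: g:F. ✗
g: successors {g}; p there: g:F. ✗
Satisfying worlds: {a}.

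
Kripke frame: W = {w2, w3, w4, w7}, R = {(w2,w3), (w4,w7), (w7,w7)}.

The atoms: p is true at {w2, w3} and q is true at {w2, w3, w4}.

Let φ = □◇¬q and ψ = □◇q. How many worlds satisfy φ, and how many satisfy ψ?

For □◇¬q:
w2: successors {w3}; ◇¬q there: w3:F. ✗
w3: no successors, so □◇¬q holds vacuously. ✓
w4: successors {w7}; ◇¬q there: w7:T. ✓
w7: successors {w7}; ◇¬q there: w7:T. ✓
— 3 worlds.
For □◇q:
w2: successors {w3}; ◇q there: w3:F. ✗
w3: no successors, so □◇q holds vacuously. ✓
w4: successors {w7}; ◇q there: w7:F. ✗
w7: successors {w7}; ◇q there: w7:F. ✗
— 1 world.

3 and 1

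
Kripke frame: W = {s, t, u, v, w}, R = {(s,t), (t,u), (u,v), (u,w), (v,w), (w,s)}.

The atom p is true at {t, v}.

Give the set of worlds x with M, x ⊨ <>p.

{s, u}

s: successors {t}; p there: t:T. ✓
t: successors {u}; p there: u:F. ✗
u: successors {v, w}; p there: v:T, w:F. ✓
v: successors {w}; p there: w:F. ✗
w: successors {s}; p there: s:F. ✗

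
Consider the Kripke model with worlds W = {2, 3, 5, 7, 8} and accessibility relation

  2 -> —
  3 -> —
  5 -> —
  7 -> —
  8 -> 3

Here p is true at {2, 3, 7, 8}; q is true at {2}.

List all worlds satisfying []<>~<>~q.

{2, 3, 5, 7}

2: no successors, so []<>~<>~q holds vacuously. ✓
3: no successors, so []<>~<>~q holds vacuously. ✓
5: no successors, so []<>~<>~q holds vacuously. ✓
7: no successors, so []<>~<>~q holds vacuously. ✓
8: successors {3}; <>~<>~q there: 3:F. ✗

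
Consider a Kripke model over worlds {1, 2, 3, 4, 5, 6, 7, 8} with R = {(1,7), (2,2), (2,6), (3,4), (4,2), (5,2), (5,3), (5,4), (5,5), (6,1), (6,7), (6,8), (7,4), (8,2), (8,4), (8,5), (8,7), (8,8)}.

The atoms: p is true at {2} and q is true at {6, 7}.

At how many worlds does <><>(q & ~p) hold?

1: successors {7}; <>(q & ~p) there: 7:F. ✗
2: successors {2, 6}; <>(q & ~p) there: 2:T, 6:T. ✓
3: successors {4}; <>(q & ~p) there: 4:F. ✗
4: successors {2}; <>(q & ~p) there: 2:T. ✓
5: successors {2, 3, 4, 5}; <>(q & ~p) there: 2:T, 3:F, 4:F, 5:F. ✓
6: successors {1, 7, 8}; <>(q & ~p) there: 1:T, 7:F, 8:T. ✓
7: successors {4}; <>(q & ~p) there: 4:F. ✗
8: successors {2, 4, 5, 7, 8}; <>(q & ~p) there: 2:T, 4:F, 5:F, 7:F, 8:T. ✓
Satisfying worlds: {2, 4, 5, 6, 8}.

5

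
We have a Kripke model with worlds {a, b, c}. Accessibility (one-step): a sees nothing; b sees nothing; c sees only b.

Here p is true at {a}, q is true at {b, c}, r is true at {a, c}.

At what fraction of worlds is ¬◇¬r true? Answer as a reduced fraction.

2/3

a: ◇¬r is F. ✓
b: ◇¬r is F. ✓
c: ◇¬r is T. ✗
That's 2 of 3 worlds, so 2/3.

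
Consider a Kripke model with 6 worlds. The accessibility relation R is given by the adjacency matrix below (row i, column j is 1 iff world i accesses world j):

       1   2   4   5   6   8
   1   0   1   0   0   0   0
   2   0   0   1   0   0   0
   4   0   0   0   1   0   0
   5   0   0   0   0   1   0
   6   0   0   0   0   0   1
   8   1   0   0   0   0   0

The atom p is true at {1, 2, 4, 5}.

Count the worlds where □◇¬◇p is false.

1: successors {2}; ◇¬◇p there: 2:F. ✗
2: successors {4}; ◇¬◇p there: 4:T. ✓
4: successors {5}; ◇¬◇p there: 5:T. ✓
5: successors {6}; ◇¬◇p there: 6:F. ✗
6: successors {8}; ◇¬◇p there: 8:F. ✗
8: successors {1}; ◇¬◇p there: 1:F. ✗
Satisfying worlds: {2, 4}.
So □◇¬◇p fails at the other 4 worlds.

4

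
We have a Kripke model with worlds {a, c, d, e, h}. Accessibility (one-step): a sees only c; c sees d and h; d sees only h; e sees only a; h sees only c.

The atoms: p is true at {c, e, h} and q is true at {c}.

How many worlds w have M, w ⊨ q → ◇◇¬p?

a: q is F, ◇◇¬p is T. ✓
c: q is T, ◇◇¬p is F. ✗
d: q is F, ◇◇¬p is F. ✓
e: q is F, ◇◇¬p is F. ✓
h: q is F, ◇◇¬p is T. ✓
Satisfying worlds: {a, d, e, h}.

4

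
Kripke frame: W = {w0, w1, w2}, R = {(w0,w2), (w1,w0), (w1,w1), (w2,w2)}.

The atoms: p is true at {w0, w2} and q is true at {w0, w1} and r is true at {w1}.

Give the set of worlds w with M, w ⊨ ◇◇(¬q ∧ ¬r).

{w0, w1, w2}

w0: successors {w2}; ◇(¬q ∧ ¬r) there: w2:T. ✓
w1: successors {w0, w1}; ◇(¬q ∧ ¬r) there: w0:T, w1:F. ✓
w2: successors {w2}; ◇(¬q ∧ ¬r) there: w2:T. ✓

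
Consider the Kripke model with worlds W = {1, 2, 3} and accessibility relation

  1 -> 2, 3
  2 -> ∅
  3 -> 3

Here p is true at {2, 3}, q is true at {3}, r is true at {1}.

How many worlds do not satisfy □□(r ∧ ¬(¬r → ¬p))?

2

1: successors {2, 3}; □(r ∧ ¬(¬r → ¬p)) there: 2:T, 3:F. ✗
2: no successors, so □□(r ∧ ¬(¬r → ¬p)) holds vacuously. ✓
3: successors {3}; □(r ∧ ¬(¬r → ¬p)) there: 3:F. ✗
Satisfying worlds: {2}.
So □□(r ∧ ¬(¬r → ¬p)) fails at the other 2 worlds.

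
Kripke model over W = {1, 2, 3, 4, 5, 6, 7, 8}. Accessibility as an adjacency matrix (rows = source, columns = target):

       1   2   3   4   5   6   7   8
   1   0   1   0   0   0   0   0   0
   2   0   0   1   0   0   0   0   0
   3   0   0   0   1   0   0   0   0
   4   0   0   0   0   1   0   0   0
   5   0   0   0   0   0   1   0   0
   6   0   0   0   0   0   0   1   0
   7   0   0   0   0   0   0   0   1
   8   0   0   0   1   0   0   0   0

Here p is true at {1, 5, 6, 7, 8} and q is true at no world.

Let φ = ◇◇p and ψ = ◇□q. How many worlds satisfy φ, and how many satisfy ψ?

For ◇◇p:
1: successors {2}; ◇p there: 2:F. ✗
2: successors {3}; ◇p there: 3:F. ✗
3: successors {4}; ◇p there: 4:T. ✓
4: successors {5}; ◇p there: 5:T. ✓
5: successors {6}; ◇p there: 6:T. ✓
6: successors {7}; ◇p there: 7:T. ✓
7: successors {8}; ◇p there: 8:F. ✗
8: successors {4}; ◇p there: 4:T. ✓
— 5 worlds.
For ◇□q:
1: successors {2}; □q there: 2:F. ✗
2: successors {3}; □q there: 3:F. ✗
3: successors {4}; □q there: 4:F. ✗
4: successors {5}; □q there: 5:F. ✗
5: successors {6}; □q there: 6:F. ✗
6: successors {7}; □q there: 7:F. ✗
7: successors {8}; □q there: 8:F. ✗
8: successors {4}; □q there: 4:F. ✗
— 0 worlds.

5 and 0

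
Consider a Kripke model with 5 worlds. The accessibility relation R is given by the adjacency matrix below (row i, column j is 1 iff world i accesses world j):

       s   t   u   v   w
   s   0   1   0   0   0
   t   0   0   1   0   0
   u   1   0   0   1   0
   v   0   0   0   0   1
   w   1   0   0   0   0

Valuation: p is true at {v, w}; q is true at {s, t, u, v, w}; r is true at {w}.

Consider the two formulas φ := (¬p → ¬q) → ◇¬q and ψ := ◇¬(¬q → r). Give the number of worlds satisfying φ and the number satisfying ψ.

For (¬p → ¬q) → ◇¬q:
s: ¬p → ¬q is F, ◇¬q is F. ✓
t: ¬p → ¬q is F, ◇¬q is F. ✓
u: ¬p → ¬q is F, ◇¬q is F. ✓
v: ¬p → ¬q is T, ◇¬q is F. ✗
w: ¬p → ¬q is T, ◇¬q is F. ✗
— 3 worlds.
For ◇¬(¬q → r):
s: successors {t}; ¬(¬q → r) there: t:F. ✗
t: successors {u}; ¬(¬q → r) there: u:F. ✗
u: successors {s, v}; ¬(¬q → r) there: s:F, v:F. ✗
v: successors {w}; ¬(¬q → r) there: w:F. ✗
w: successors {s}; ¬(¬q → r) there: s:F. ✗
— 0 worlds.

3 and 0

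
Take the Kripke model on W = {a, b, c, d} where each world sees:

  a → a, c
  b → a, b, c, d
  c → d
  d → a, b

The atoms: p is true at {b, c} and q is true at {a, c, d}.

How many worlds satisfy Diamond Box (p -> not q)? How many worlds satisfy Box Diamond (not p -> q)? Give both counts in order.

3 and 4

For Diamond Box (p -> not q):
a: successors {a, c}; Box (p -> not q) there: a:F, c:T. ✓
b: successors {a, b, c, d}; Box (p -> not q) there: a:F, b:F, c:T, d:T. ✓
c: successors {d}; Box (p -> not q) there: d:T. ✓
d: successors {a, b}; Box (p -> not q) there: a:F, b:F. ✗
— 3 worlds.
For Box Diamond (not p -> q):
a: successors {a, c}; Diamond (not p -> q) there: a:T, c:T. ✓
b: successors {a, b, c, d}; Diamond (not p -> q) there: a:T, b:T, c:T, d:T. ✓
c: successors {d}; Diamond (not p -> q) there: d:T. ✓
d: successors {a, b}; Diamond (not p -> q) there: a:T, b:T. ✓
— 4 worlds.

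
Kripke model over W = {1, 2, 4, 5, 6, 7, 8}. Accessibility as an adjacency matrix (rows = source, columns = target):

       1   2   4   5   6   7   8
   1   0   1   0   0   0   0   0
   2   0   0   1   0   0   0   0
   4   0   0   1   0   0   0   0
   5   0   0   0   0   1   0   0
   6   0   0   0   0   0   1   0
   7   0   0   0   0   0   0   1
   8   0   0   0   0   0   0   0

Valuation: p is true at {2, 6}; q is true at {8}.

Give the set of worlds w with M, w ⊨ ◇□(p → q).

{1, 2, 4, 5, 6, 7}

1: successors {2}; □(p → q) there: 2:T. ✓
2: successors {4}; □(p → q) there: 4:T. ✓
4: successors {4}; □(p → q) there: 4:T. ✓
5: successors {6}; □(p → q) there: 6:T. ✓
6: successors {7}; □(p → q) there: 7:T. ✓
7: successors {8}; □(p → q) there: 8:T. ✓
8: no successors, so ◇□(p → q) fails. ✗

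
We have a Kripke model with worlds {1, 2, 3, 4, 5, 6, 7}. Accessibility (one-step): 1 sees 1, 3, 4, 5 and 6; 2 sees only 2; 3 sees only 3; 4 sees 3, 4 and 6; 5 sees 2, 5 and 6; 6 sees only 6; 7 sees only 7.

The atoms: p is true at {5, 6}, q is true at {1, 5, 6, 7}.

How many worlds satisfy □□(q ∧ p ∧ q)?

1: successors {1, 3, 4, 5, 6}; □(q ∧ p ∧ q) there: 1:F, 3:F, 4:F, 5:F, 6:T. ✗
2: successors {2}; □(q ∧ p ∧ q) there: 2:F. ✗
3: successors {3}; □(q ∧ p ∧ q) there: 3:F. ✗
4: successors {3, 4, 6}; □(q ∧ p ∧ q) there: 3:F, 4:F, 6:T. ✗
5: successors {2, 5, 6}; □(q ∧ p ∧ q) there: 2:F, 5:F, 6:T. ✗
6: successors {6}; □(q ∧ p ∧ q) there: 6:T. ✓
7: successors {7}; □(q ∧ p ∧ q) there: 7:F. ✗
Satisfying worlds: {6}.

1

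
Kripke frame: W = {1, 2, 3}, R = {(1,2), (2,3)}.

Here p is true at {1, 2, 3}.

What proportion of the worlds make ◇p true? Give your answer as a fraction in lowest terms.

1: successors {2}; p there: 2:T. ✓
2: successors {3}; p there: 3:T. ✓
3: no successors, so ◇p fails. ✗
That's 2 of 3 worlds, so 2/3.

2/3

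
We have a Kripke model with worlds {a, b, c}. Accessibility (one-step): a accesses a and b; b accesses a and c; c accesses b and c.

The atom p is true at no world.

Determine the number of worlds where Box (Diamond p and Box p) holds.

a: successors {a, b}; Diamond p and Box p there: a:F, b:F. ✗
b: successors {a, c}; Diamond p and Box p there: a:F, c:F. ✗
c: successors {b, c}; Diamond p and Box p there: b:F, c:F. ✗
Satisfying worlds: ∅.

0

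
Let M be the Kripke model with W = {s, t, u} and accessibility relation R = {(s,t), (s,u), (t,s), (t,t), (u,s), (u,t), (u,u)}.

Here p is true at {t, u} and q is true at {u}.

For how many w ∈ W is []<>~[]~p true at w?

s: successors {t, u}; <>~[]~p there: t:T, u:T. ✓
t: successors {s, t}; <>~[]~p there: s:T, t:T. ✓
u: successors {s, t, u}; <>~[]~p there: s:T, t:T, u:T. ✓
Satisfying worlds: {s, t, u}.

3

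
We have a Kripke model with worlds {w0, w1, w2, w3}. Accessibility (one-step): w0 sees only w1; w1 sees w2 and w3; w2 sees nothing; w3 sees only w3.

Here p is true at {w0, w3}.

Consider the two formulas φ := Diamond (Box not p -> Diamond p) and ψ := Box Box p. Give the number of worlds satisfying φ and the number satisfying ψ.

3 and 3

For Diamond (Box not p -> Diamond p):
w0: successors {w1}; Box not p -> Diamond p there: w1:T. ✓
w1: successors {w2, w3}; Box not p -> Diamond p there: w2:F, w3:T. ✓
w2: no successors, so Diamond (Box not p -> Diamond p) fails. ✗
w3: successors {w3}; Box not p -> Diamond p there: w3:T. ✓
— 3 worlds.
For Box Box p:
w0: successors {w1}; Box p there: w1:F. ✗
w1: successors {w2, w3}; Box p there: w2:T, w3:T. ✓
w2: no successors, so Box Box p holds vacuously. ✓
w3: successors {w3}; Box p there: w3:T. ✓
— 3 worlds.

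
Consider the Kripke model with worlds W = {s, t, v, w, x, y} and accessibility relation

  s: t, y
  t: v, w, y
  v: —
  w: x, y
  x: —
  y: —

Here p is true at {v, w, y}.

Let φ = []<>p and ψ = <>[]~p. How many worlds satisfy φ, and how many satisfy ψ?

For []<>p:
s: successors {t, y}; <>p there: t:T, y:F. ✗
t: successors {v, w, y}; <>p there: v:F, w:T, y:F. ✗
v: no successors, so []<>p holds vacuously. ✓
w: successors {x, y}; <>p there: x:F, y:F. ✗
x: no successors, so []<>p holds vacuously. ✓
y: no successors, so []<>p holds vacuously. ✓
— 3 worlds.
For <>[]~p:
s: successors {t, y}; []~p there: t:F, y:T. ✓
t: successors {v, w, y}; []~p there: v:T, w:F, y:T. ✓
v: no successors, so <>[]~p fails. ✗
w: successors {x, y}; []~p there: x:T, y:T. ✓
x: no successors, so <>[]~p fails. ✗
y: no successors, so <>[]~p fails. ✗
— 3 worlds.

3 and 3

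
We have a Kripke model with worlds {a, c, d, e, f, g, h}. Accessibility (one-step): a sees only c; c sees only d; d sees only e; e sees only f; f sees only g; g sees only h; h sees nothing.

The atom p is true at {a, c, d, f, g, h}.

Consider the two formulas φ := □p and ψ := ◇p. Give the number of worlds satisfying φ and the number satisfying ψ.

For □p:
a: successors {c}; p there: c:T. ✓
c: successors {d}; p there: d:T. ✓
d: successors {e}; p there: e:F. ✗
e: successors {f}; p there: f:T. ✓
f: successors {g}; p there: g:T. ✓
g: successors {h}; p there: h:T. ✓
h: no successors, so □p holds vacuously. ✓
— 6 worlds.
For ◇p:
a: successors {c}; p there: c:T. ✓
c: successors {d}; p there: d:T. ✓
d: successors {e}; p there: e:F. ✗
e: successors {f}; p there: f:T. ✓
f: successors {g}; p there: g:T. ✓
g: successors {h}; p there: h:T. ✓
h: no successors, so ◇p fails. ✗
— 5 worlds.

6 and 5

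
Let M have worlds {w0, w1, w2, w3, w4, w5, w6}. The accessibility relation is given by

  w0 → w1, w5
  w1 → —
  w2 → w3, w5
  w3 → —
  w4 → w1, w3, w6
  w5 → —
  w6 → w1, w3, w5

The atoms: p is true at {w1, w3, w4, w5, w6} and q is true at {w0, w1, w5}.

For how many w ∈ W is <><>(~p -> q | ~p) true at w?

1

w0: successors {w1, w5}; <>(~p -> q | ~p) there: w1:F, w5:F. ✗
w1: no successors, so <><>(~p -> q | ~p) fails. ✗
w2: successors {w3, w5}; <>(~p -> q | ~p) there: w3:F, w5:F. ✗
w3: no successors, so <><>(~p -> q | ~p) fails. ✗
w4: successors {w1, w3, w6}; <>(~p -> q | ~p) there: w1:F, w3:F, w6:T. ✓
w5: no successors, so <><>(~p -> q | ~p) fails. ✗
w6: successors {w1, w3, w5}; <>(~p -> q | ~p) there: w1:F, w3:F, w5:F. ✗
Satisfying worlds: {w4}.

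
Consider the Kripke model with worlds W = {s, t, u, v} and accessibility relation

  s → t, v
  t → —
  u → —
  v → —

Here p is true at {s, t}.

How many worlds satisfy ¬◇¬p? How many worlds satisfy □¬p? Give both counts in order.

For ¬◇¬p:
s: ◇¬p is T. ✗
t: ◇¬p is F. ✓
u: ◇¬p is F. ✓
v: ◇¬p is F. ✓
— 3 worlds.
For □¬p:
s: successors {t, v}; ¬p there: t:F, v:T. ✗
t: no successors, so □¬p holds vacuously. ✓
u: no successors, so □¬p holds vacuously. ✓
v: no successors, so □¬p holds vacuously. ✓
— 3 worlds.

3 and 3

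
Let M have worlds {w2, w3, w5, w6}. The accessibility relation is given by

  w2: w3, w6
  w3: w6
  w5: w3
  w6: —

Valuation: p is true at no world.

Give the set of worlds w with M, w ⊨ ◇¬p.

w2: successors {w3, w6}; ¬p there: w3:T, w6:T. ✓
w3: successors {w6}; ¬p there: w6:T. ✓
w5: successors {w3}; ¬p there: w3:T. ✓
w6: no successors, so ◇¬p fails. ✗

{w2, w3, w5}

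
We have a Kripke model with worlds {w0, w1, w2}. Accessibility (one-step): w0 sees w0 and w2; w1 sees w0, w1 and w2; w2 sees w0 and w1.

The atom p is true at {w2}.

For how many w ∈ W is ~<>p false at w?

2

w0: <>p is T. ✗
w1: <>p is T. ✗
w2: <>p is F. ✓
Satisfying worlds: {w2}.
So ~<>p fails at the other 2 worlds.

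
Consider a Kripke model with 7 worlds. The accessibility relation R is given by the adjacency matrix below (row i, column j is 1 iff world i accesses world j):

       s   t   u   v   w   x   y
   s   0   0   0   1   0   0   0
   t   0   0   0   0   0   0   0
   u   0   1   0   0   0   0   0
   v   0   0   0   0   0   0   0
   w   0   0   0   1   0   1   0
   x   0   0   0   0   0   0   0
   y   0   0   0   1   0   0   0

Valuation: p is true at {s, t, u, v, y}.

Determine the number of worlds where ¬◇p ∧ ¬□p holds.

s: ¬◇p is F, ¬□p is F. ✗
t: ¬◇p is T, ¬□p is F. ✗
u: ¬◇p is F, ¬□p is F. ✗
v: ¬◇p is T, ¬□p is F. ✗
w: ¬◇p is F, ¬□p is T. ✗
x: ¬◇p is T, ¬□p is F. ✗
y: ¬◇p is F, ¬□p is F. ✗
Satisfying worlds: ∅.

0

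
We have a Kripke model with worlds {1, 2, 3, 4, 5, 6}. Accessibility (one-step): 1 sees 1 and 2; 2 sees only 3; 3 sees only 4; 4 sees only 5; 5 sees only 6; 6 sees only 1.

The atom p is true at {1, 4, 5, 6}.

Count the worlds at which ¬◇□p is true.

1: ◇□p is F. ✓
2: ◇□p is T. ✗
3: ◇□p is T. ✗
4: ◇□p is T. ✗
5: ◇□p is T. ✗
6: ◇□p is F. ✓
Satisfying worlds: {1, 6}.

2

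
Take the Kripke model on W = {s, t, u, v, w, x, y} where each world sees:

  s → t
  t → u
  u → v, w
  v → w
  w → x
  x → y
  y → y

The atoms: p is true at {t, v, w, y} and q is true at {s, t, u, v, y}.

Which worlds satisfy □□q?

s: successors {t}; □q there: t:T. ✓
t: successors {u}; □q there: u:F. ✗
u: successors {v, w}; □q there: v:F, w:F. ✗
v: successors {w}; □q there: w:F. ✗
w: successors {x}; □q there: x:T. ✓
x: successors {y}; □q there: y:T. ✓
y: successors {y}; □q there: y:T. ✓

{s, w, x, y}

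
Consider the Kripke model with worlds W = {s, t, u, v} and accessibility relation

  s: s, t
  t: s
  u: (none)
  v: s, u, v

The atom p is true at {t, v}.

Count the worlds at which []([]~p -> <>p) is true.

s: successors {s, t}; []~p -> <>p there: s:T, t:F. ✗
t: successors {s}; []~p -> <>p there: s:T. ✓
u: no successors, so []([]~p -> <>p) holds vacuously. ✓
v: successors {s, u, v}; []~p -> <>p there: s:T, u:F, v:T. ✗
Satisfying worlds: {t, u}.

2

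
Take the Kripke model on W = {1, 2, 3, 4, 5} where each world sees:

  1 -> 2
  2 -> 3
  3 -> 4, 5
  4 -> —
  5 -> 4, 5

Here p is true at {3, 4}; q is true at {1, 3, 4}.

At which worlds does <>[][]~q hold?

{3, 5}

1: successors {2}; [][]~q there: 2:F. ✗
2: successors {3}; [][]~q there: 3:F. ✗
3: successors {4, 5}; [][]~q there: 4:T, 5:F. ✓
4: no successors, so <>[][]~q fails. ✗
5: successors {4, 5}; [][]~q there: 4:T, 5:F. ✓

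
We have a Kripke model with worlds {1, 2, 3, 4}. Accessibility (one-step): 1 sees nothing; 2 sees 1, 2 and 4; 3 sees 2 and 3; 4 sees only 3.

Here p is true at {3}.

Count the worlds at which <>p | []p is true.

3

1: <>p is F, []p is T. ✓
2: <>p is F, []p is F. ✗
3: <>p is T, []p is F. ✓
4: <>p is T, []p is T. ✓
Satisfying worlds: {1, 3, 4}.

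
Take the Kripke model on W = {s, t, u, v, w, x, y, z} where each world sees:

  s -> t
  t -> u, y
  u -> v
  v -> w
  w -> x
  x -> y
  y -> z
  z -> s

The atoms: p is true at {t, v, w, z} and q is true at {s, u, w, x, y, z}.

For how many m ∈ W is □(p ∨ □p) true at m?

7

s: successors {t}; p ∨ □p there: t:T. ✓
t: successors {u, y}; p ∨ □p there: u:T, y:T. ✓
u: successors {v}; p ∨ □p there: v:T. ✓
v: successors {w}; p ∨ □p there: w:T. ✓
w: successors {x}; p ∨ □p there: x:F. ✗
x: successors {y}; p ∨ □p there: y:T. ✓
y: successors {z}; p ∨ □p there: z:T. ✓
z: successors {s}; p ∨ □p there: s:T. ✓
Satisfying worlds: {s, t, u, v, x, y, z}.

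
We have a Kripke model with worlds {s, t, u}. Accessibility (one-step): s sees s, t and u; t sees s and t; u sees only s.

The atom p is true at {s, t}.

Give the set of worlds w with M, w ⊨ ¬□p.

s: □p is F. ✓
t: □p is T. ✗
u: □p is T. ✗

{s}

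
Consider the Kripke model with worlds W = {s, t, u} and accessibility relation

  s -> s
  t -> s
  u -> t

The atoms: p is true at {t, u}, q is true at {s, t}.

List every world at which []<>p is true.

∅

s: successors {s}; <>p there: s:F. ✗
t: successors {s}; <>p there: s:F. ✗
u: successors {t}; <>p there: t:F. ✗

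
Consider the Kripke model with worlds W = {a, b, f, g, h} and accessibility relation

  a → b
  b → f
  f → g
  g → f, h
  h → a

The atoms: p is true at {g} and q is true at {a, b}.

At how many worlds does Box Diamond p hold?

a: successors {b}; Diamond p there: b:F. ✗
b: successors {f}; Diamond p there: f:T. ✓
f: successors {g}; Diamond p there: g:F. ✗
g: successors {f, h}; Diamond p there: f:T, h:F. ✗
h: successors {a}; Diamond p there: a:F. ✗
Satisfying worlds: {b}.

1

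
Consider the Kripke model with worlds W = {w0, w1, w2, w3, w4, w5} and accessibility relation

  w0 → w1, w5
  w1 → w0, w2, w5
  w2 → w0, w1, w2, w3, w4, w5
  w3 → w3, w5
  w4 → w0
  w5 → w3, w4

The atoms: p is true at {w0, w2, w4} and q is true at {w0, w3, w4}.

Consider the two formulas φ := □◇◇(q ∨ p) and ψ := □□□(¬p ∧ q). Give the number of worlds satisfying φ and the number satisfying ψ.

4 and 0

For □◇◇(q ∨ p):
w0: successors {w1, w5}; ◇◇(q ∨ p) there: w1:T, w5:T. ✓
w1: successors {w0, w2, w5}; ◇◇(q ∨ p) there: w0:T, w2:T, w5:T. ✓
w2: successors {w0, w1, w2, w3, w4, w5}; ◇◇(q ∨ p) there: w0:T, w1:T, w2:T, w3:T, w4:F, w5:T. ✗
w3: successors {w3, w5}; ◇◇(q ∨ p) there: w3:T, w5:T. ✓
w4: successors {w0}; ◇◇(q ∨ p) there: w0:T. ✓
w5: successors {w3, w4}; ◇◇(q ∨ p) there: w3:T, w4:F. ✗
— 4 worlds.
For □□□(¬p ∧ q):
w0: successors {w1, w5}; □□(¬p ∧ q) there: w1:F, w5:F. ✗
w1: successors {w0, w2, w5}; □□(¬p ∧ q) there: w0:F, w2:F, w5:F. ✗
w2: successors {w0, w1, w2, w3, w4, w5}; □□(¬p ∧ q) there: w0:F, w1:F, w2:F, w3:F, w4:F, w5:F. ✗
w3: successors {w3, w5}; □□(¬p ∧ q) there: w3:F, w5:F. ✗
w4: successors {w0}; □□(¬p ∧ q) there: w0:F. ✗
w5: successors {w3, w4}; □□(¬p ∧ q) there: w3:F, w4:F. ✗
— 0 worlds.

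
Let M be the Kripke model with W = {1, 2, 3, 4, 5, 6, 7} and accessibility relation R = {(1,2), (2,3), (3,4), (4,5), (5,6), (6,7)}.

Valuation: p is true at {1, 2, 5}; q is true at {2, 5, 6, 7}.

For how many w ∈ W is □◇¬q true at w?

1: successors {2}; ◇¬q there: 2:T. ✓
2: successors {3}; ◇¬q there: 3:T. ✓
3: successors {4}; ◇¬q there: 4:F. ✗
4: successors {5}; ◇¬q there: 5:F. ✗
5: successors {6}; ◇¬q there: 6:F. ✗
6: successors {7}; ◇¬q there: 7:F. ✗
7: no successors, so □◇¬q holds vacuously. ✓
Satisfying worlds: {1, 2, 7}.

3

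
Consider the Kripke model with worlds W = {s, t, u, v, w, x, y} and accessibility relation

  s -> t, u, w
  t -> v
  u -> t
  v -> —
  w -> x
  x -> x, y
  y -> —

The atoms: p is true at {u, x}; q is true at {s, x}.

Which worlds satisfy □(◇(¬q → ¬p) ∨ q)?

s: successors {t, u, w}; ◇(¬q → ¬p) ∨ q there: t:T, u:T, w:T. ✓
t: successors {v}; ◇(¬q → ¬p) ∨ q there: v:F. ✗
u: successors {t}; ◇(¬q → ¬p) ∨ q there: t:T. ✓
v: no successors, so □(◇(¬q → ¬p) ∨ q) holds vacuously. ✓
w: successors {x}; ◇(¬q → ¬p) ∨ q there: x:T. ✓
x: successors {x, y}; ◇(¬q → ¬p) ∨ q there: x:T, y:F. ✗
y: no successors, so □(◇(¬q → ¬p) ∨ q) holds vacuously. ✓

{s, u, v, w, y}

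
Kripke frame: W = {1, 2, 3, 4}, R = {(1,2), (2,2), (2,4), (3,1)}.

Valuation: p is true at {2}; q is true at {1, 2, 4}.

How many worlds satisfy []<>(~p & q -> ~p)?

1: successors {2}; <>(~p & q -> ~p) there: 2:T. ✓
2: successors {2, 4}; <>(~p & q -> ~p) there: 2:T, 4:F. ✗
3: successors {1}; <>(~p & q -> ~p) there: 1:T. ✓
4: no successors, so []<>(~p & q -> ~p) holds vacuously. ✓
Satisfying worlds: {1, 3, 4}.

3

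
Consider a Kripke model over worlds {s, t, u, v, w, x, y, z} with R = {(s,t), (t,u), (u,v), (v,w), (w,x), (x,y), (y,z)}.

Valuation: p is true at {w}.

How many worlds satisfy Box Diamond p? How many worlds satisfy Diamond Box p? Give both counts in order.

2 and 2

For Box Diamond p:
s: successors {t}; Diamond p there: t:F. ✗
t: successors {u}; Diamond p there: u:F. ✗
u: successors {v}; Diamond p there: v:T. ✓
v: successors {w}; Diamond p there: w:F. ✗
w: successors {x}; Diamond p there: x:F. ✗
x: successors {y}; Diamond p there: y:F. ✗
y: successors {z}; Diamond p there: z:F. ✗
z: no successors, so Box Diamond p holds vacuously. ✓
— 2 worlds.
For Diamond Box p:
s: successors {t}; Box p there: t:F. ✗
t: successors {u}; Box p there: u:F. ✗
u: successors {v}; Box p there: v:T. ✓
v: successors {w}; Box p there: w:F. ✗
w: successors {x}; Box p there: x:F. ✗
x: successors {y}; Box p there: y:F. ✗
y: successors {z}; Box p there: z:T. ✓
z: no successors, so Diamond Box p fails. ✗
— 2 worlds.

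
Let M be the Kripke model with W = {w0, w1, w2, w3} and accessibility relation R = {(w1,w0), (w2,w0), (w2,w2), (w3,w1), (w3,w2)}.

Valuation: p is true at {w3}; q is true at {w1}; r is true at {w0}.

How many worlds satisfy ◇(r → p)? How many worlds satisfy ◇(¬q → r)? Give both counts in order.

2 and 3

For ◇(r → p):
w0: no successors, so ◇(r → p) fails. ✗
w1: successors {w0}; r → p there: w0:F. ✗
w2: successors {w0, w2}; r → p there: w0:F, w2:T. ✓
w3: successors {w1, w2}; r → p there: w1:T, w2:T. ✓
— 2 worlds.
For ◇(¬q → r):
w0: no successors, so ◇(¬q → r) fails. ✗
w1: successors {w0}; ¬q → r there: w0:T. ✓
w2: successors {w0, w2}; ¬q → r there: w0:T, w2:F. ✓
w3: successors {w1, w2}; ¬q → r there: w1:T, w2:F. ✓
— 3 worlds.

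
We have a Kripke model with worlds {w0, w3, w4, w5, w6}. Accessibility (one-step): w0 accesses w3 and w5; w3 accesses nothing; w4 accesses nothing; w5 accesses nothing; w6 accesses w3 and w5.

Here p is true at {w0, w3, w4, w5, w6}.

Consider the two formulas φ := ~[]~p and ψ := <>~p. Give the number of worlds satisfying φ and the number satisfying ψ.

2 and 0

For ~[]~p:
w0: []~p is F. ✓
w3: []~p is T. ✗
w4: []~p is T. ✗
w5: []~p is T. ✗
w6: []~p is F. ✓
— 2 worlds.
For <>~p:
w0: successors {w3, w5}; ~p there: w3:F, w5:F. ✗
w3: no successors, so <>~p fails. ✗
w4: no successors, so <>~p fails. ✗
w5: no successors, so <>~p fails. ✗
w6: successors {w3, w5}; ~p there: w3:F, w5:F. ✗
— 0 worlds.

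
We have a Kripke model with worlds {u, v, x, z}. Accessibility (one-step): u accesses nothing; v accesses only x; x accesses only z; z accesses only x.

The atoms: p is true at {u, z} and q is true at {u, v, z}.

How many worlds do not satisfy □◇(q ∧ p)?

1

u: no successors, so □◇(q ∧ p) holds vacuously. ✓
v: successors {x}; ◇(q ∧ p) there: x:T. ✓
x: successors {z}; ◇(q ∧ p) there: z:F. ✗
z: successors {x}; ◇(q ∧ p) there: x:T. ✓
Satisfying worlds: {u, v, z}.
So □◇(q ∧ p) fails at the other 1 world.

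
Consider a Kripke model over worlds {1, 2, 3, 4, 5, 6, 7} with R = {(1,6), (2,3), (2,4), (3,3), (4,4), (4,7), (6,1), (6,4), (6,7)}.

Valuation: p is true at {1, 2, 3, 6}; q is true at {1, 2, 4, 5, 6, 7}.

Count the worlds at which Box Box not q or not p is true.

4

1: Box Box not q is F, not p is F. ✗
2: Box Box not q is F, not p is F. ✗
3: Box Box not q is T, not p is F. ✓
4: Box Box not q is F, not p is T. ✓
5: Box Box not q is T, not p is T. ✓
6: Box Box not q is F, not p is F. ✗
7: Box Box not q is T, not p is T. ✓
Satisfying worlds: {3, 4, 5, 7}.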